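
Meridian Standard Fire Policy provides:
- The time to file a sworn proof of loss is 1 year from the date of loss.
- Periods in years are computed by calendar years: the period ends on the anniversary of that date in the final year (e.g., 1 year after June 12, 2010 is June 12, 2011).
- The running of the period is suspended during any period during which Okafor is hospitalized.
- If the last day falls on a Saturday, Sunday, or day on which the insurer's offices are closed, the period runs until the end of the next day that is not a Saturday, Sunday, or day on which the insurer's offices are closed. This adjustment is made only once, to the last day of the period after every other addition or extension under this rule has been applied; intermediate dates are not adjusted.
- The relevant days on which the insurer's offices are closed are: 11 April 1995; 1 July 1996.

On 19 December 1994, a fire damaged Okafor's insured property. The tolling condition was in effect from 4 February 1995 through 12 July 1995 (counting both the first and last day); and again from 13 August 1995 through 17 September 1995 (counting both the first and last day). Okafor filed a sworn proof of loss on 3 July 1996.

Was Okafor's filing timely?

No

1 year after 19 December 1994 is December 19, 1995.
From February 4, 1995 through July 12, 1995 inclusive is 159 days; tolling adds 159 days: December 19, 1995 + 159 days = May 26, 1996.
From August 13, 1995 through September 17, 1995 inclusive is 36 days; tolling adds 36 days: May 26, 1996 + 36 days = July 1, 1996.
July 1, 1996 is a listed holiday. The next qualifying day is July 2, 1996.
The deadline is July 2, 1996; the filing on July 3, 1996 is after that date.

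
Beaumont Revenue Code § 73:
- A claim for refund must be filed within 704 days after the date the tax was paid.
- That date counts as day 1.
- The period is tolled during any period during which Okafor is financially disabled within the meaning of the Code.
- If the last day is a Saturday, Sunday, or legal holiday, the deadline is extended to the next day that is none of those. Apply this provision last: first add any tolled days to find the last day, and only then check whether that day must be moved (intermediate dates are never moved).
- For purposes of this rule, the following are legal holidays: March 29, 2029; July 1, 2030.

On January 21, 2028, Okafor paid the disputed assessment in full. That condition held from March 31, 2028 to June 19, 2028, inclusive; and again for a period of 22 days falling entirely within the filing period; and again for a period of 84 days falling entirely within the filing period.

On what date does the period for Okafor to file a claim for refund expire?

July 2, 2030

Counting January 21, 2028 as day 1, day 704 is December 24, 2029.
From March 31, 2028 through June 19, 2028 inclusive is 81 days; tolling adds 81 days: December 24, 2029 + 81 days = March 15, 2030.
Tolling adds 22 days: March 15, 2030 + 22 days = April 6, 2030.
Tolling adds 84 days: April 6, 2030 + 84 days = June 29, 2030.
June 29, 2030 is Saturday; June 30, 2030 is Sunday; July 1, 2030 is a listed holiday. The next qualifying day is July 2, 2030.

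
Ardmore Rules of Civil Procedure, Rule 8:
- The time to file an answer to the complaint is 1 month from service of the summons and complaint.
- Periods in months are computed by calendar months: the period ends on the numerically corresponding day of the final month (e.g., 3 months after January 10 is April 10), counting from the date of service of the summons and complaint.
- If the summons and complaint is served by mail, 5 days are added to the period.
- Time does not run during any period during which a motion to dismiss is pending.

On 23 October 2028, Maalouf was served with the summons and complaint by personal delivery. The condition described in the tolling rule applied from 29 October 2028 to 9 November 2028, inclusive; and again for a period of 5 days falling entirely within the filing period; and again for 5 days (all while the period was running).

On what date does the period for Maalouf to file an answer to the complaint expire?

1 month after 23 October 2028 is November 23, 2028.
Service was not by mail, so no mail extension applies.
From October 29, 2028 through November 9, 2028 inclusive is 12 days; tolling adds 12 days: November 23, 2028 + 12 days = December 5, 2028.
Tolling adds 5 days: December 5, 2028 + 5 days = December 10, 2028.
Tolling adds 5 days: December 10, 2028 + 5 days = December 15, 2028.

December 15, 2028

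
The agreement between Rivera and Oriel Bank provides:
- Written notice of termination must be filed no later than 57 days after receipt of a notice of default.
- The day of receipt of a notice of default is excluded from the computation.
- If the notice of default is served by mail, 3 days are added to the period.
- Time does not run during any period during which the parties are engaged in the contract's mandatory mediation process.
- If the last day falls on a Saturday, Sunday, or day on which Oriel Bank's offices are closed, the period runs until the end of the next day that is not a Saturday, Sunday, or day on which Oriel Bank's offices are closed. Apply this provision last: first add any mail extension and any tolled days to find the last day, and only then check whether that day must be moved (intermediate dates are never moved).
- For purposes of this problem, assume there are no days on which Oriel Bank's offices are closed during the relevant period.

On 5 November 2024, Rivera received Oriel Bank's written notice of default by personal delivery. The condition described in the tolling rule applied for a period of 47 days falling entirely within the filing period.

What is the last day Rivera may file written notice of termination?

57 days after 5 November 2024 is January 1, 2025.
Service was not by mail, so no mail extension applies.
Tolling adds 47 days: January 1, 2025 + 47 days = February 17, 2025.
February 17, 2025 is a Monday and not a day on which Oriel Bank's offices are closed, so no extension applies.

February 17, 2025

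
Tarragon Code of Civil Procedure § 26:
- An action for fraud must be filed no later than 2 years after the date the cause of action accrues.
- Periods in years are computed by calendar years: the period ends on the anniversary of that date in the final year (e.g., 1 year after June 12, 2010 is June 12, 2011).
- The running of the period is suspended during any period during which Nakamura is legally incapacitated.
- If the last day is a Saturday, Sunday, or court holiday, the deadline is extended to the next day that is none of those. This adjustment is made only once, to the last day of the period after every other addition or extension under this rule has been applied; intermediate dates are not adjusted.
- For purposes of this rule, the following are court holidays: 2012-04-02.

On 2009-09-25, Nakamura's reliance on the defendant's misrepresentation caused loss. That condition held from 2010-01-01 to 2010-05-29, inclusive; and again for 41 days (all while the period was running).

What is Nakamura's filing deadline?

April 3, 2012

2 years after 2009-09-25 is September 25, 2011.
From January 1, 2010 through May 29, 2010 inclusive is 149 days; tolling adds 149 days: September 25, 2011 + 149 days = February 21, 2012.
Tolling adds 41 days: February 21, 2012 + 41 days = April 2, 2012.
April 2, 2012 is a listed holiday. The next qualifying day is April 3, 2012.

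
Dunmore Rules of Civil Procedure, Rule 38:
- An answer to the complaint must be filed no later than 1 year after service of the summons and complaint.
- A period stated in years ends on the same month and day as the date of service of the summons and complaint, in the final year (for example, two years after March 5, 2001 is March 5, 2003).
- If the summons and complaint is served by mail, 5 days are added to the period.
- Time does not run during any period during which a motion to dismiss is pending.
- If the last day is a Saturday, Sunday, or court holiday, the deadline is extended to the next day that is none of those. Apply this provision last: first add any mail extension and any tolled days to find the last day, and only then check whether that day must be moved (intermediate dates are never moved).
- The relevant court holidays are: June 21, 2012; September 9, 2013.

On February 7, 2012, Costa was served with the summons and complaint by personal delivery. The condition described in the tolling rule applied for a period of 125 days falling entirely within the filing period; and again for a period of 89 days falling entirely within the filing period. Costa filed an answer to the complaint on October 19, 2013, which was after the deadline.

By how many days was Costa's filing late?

1 year after February 7, 2012 is February 7, 2013.
Service was not by mail, so no mail extension applies.
Tolling adds 125 days: February 7, 2013 + 125 days = June 12, 2013.
Tolling adds 89 days: June 12, 2013 + 89 days = September 9, 2013.
September 9, 2013 is a listed holiday. The next qualifying day is September 10, 2013.
The deadline is September 10, 2013; from September 10, 2013 to October 19, 2013 is 39 days.

39 days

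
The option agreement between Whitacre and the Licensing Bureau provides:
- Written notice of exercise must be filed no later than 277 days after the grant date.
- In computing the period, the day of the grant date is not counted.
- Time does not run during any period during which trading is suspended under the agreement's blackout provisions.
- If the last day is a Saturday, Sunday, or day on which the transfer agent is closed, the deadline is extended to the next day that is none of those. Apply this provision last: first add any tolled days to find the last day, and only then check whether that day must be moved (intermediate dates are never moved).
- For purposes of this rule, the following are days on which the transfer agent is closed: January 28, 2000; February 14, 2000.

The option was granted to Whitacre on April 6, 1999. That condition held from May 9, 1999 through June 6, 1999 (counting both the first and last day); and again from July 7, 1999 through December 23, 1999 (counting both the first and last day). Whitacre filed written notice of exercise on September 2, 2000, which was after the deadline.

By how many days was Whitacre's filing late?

277 days after April 6, 1999 is January 8, 2000.
From May 9, 1999 through June 6, 1999 inclusive is 29 days; tolling adds 29 days: January 8, 2000 + 29 days = February 6, 2000.
From July 7, 1999 through December 23, 1999 inclusive is 170 days; tolling adds 170 days: February 6, 2000 + 170 days = July 25, 2000.
July 25, 2000 is a Tuesday and not a day on which the transfer agent is closed, so no extension applies.
The deadline is July 25, 2000; from July 25, 2000 to September 2, 2000 is 39 days.

39 days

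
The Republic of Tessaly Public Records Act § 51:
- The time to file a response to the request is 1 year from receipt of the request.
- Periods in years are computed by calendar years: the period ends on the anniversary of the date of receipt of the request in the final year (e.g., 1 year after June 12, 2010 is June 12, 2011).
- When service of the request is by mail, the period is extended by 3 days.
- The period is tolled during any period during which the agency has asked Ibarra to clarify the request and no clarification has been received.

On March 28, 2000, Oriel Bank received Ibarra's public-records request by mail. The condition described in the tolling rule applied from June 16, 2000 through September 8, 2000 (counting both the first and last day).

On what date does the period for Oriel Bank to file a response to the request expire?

June 24, 2001

1 year after March 28, 2000 is March 28, 2001.
Service was by mail, adding 3 days: March 28, 2001 + 3 days = March 31, 2001.
From June 16, 2000 through September 8, 2000 inclusive is 85 days; tolling adds 85 days: March 31, 2001 + 85 days = June 24, 2001.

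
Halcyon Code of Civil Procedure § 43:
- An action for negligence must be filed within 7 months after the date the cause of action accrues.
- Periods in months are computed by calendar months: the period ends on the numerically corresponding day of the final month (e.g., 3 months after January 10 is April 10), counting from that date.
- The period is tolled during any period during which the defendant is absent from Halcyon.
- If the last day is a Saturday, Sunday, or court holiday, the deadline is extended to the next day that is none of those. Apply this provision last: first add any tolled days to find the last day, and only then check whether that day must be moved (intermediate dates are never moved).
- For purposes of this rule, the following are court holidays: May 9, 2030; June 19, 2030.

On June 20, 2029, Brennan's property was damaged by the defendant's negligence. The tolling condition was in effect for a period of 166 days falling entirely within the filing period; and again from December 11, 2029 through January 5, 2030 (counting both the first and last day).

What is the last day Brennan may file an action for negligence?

July 31, 2030

7 months after June 20, 2029 is January 20, 2030.
Tolling adds 166 days: January 20, 2030 + 166 days = July 5, 2030.
From December 11, 2029 through January 5, 2030 inclusive is 26 days; tolling adds 26 days: July 5, 2030 + 26 days = July 31, 2030.
July 31, 2030 is a Wednesday and not a court holiday, so no extension applies.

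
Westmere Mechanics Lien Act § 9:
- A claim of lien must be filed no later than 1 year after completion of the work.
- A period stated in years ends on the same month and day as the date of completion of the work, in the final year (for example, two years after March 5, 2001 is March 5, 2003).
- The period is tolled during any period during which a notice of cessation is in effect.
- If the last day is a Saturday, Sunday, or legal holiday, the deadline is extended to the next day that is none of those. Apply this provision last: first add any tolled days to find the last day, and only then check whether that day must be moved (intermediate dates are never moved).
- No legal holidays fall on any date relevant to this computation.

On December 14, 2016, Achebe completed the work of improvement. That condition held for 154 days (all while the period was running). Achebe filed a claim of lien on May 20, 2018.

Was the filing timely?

No

1 year after December 14, 2016 is December 14, 2017.
Tolling adds 154 days: December 14, 2017 + 154 days = May 17, 2018.
May 17, 2018 is a Thursday and not a legal holiday, so no extension applies.
The deadline is May 17, 2018; the filing on May 20, 2018 is after that date.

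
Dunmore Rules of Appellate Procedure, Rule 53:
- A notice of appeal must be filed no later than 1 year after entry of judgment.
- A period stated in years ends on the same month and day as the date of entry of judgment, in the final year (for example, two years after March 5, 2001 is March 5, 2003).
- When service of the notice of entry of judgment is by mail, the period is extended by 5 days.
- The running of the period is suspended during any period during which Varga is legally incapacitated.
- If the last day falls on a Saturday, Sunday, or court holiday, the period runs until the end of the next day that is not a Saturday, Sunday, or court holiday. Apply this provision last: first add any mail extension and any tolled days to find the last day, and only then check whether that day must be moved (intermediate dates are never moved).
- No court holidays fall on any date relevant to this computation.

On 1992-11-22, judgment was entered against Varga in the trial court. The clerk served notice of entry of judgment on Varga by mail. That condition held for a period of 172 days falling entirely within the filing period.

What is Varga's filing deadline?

1 year after 1992-11-22 is November 22, 1993.
Service was by mail, adding 5 days: November 22, 1993 + 5 days = November 27, 1993.
Tolling adds 172 days: November 27, 1993 + 172 days = May 18, 1994.
May 18, 1994 is a Wednesday and not a court holiday, so no extension applies.

May 18, 1994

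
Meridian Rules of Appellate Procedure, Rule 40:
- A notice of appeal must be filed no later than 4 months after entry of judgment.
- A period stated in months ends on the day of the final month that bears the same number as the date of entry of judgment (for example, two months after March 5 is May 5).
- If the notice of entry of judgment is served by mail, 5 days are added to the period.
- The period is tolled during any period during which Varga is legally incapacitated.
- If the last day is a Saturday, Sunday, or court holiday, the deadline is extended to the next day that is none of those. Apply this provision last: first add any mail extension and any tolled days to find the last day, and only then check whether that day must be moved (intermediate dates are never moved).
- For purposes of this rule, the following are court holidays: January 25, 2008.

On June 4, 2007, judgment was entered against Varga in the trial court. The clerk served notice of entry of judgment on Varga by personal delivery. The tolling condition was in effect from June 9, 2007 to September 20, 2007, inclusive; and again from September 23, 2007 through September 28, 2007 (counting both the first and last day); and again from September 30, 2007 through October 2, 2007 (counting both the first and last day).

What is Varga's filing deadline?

4 months after June 4, 2007 is October 4, 2007.
Service was not by mail, so no mail extension applies.
From June 9, 2007 through September 20, 2007 inclusive is 104 days; tolling adds 104 days: October 4, 2007 + 104 days = January 16, 2008.
From September 23, 2007 through September 28, 2007 inclusive is 6 days; tolling adds 6 days: January 16, 2008 + 6 days = January 22, 2008.
From September 30, 2007 through October 2, 2007 inclusive is 3 days; tolling adds 3 days: January 22, 2008 + 3 days = January 25, 2008.
January 25, 2008 is a listed holiday; January 26, 2008 is Saturday; January 27, 2008 is Sunday. The next qualifying day is January 28, 2008.

January 28, 2008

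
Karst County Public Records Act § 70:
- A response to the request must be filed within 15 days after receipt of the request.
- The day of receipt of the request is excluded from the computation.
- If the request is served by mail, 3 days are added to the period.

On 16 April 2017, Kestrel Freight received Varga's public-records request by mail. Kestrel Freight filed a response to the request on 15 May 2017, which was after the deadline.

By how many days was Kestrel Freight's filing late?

11 days

15 days after 16 April 2017 is May 1, 2017.
Service was by mail, adding 3 days: May 1, 2017 + 3 days = May 4, 2017.
The deadline is May 4, 2017; from May 4, 2017 to May 15, 2017 is 11 days.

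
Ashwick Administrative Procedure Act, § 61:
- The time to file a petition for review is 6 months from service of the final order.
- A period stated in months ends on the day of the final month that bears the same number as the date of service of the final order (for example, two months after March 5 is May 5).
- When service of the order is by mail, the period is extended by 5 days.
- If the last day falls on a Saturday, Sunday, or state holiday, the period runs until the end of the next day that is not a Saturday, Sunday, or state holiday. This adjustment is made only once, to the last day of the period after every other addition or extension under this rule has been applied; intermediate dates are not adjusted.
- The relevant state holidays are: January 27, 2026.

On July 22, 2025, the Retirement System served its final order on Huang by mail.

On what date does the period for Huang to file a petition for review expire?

January 28, 2026

6 months after July 22, 2025 is January 22, 2026.
Service was by mail, adding 5 days: January 22, 2026 + 5 days = January 27, 2026.
January 27, 2026 is a listed holiday. The next qualifying day is January 28, 2026.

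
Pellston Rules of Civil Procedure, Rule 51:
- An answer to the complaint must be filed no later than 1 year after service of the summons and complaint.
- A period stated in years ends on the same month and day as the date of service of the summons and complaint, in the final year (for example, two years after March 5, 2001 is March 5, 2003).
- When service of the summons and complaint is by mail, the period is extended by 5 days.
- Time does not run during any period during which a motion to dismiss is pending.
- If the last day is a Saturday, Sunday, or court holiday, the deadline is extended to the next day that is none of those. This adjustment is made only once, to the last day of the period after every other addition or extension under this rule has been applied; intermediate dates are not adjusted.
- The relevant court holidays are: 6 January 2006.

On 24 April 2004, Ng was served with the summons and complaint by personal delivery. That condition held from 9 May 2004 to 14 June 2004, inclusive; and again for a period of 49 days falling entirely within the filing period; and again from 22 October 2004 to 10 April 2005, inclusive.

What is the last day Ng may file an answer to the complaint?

January 9, 2006

1 year after 24 April 2004 is April 24, 2005.
Service was not by mail, so no mail extension applies.
From May 9, 2004 through June 14, 2004 inclusive is 37 days; tolling adds 37 days: April 24, 2005 + 37 days = May 31, 2005.
Tolling adds 49 days: May 31, 2005 + 49 days = July 19, 2005.
From October 22, 2004 through April 10, 2005 inclusive is 171 days; tolling adds 171 days: July 19, 2005 + 171 days = January 6, 2006.
January 6, 2006 is a listed holiday; January 7, 2006 is Saturday; January 8, 2006 is Sunday. The next qualifying day is January 9, 2006.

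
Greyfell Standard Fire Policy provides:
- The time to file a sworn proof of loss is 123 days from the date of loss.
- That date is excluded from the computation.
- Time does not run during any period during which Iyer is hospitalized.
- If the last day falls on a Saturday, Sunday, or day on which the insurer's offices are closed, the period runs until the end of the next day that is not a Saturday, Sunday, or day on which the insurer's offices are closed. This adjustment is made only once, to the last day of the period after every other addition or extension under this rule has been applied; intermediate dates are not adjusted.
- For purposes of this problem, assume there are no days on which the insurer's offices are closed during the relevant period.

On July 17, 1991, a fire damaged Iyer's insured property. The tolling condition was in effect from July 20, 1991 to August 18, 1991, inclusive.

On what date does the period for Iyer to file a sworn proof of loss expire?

123 days after July 17, 1991 is November 17, 1991.
From July 20, 1991 through August 18, 1991 inclusive is 30 days; tolling adds 30 days: November 17, 1991 + 30 days = December 17, 1991.
December 17, 1991 is a Tuesday and not a day on which the insurer's offices are closed, so no extension applies.

December 17, 1991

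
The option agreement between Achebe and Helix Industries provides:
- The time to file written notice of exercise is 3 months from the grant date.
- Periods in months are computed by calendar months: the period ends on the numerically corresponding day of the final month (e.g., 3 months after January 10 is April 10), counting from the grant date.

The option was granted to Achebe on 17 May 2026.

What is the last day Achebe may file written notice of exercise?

3 months after 17 May 2026 is August 17, 2026.

August 17, 2026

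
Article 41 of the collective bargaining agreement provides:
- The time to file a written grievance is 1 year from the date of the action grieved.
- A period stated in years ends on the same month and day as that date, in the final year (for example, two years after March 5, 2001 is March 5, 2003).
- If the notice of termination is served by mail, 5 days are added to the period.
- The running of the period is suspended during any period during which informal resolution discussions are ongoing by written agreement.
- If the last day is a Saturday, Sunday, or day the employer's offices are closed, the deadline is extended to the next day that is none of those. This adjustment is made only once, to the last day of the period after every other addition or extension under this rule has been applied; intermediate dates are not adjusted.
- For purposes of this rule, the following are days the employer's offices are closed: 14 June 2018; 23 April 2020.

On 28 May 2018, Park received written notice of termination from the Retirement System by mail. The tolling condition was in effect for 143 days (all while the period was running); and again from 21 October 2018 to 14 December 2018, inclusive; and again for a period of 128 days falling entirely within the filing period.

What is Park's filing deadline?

1 year after 28 May 2018 is May 28, 2019.
Service was by mail, adding 5 days: May 28, 2019 + 5 days = June 2, 2019.
Tolling adds 143 days: June 2, 2019 + 143 days = October 23, 2019.
From October 21, 2018 through December 14, 2018 inclusive is 55 days; tolling adds 55 days: October 23, 2019 + 55 days = December 17, 2019.
Tolling adds 128 days: December 17, 2019 + 128 days = April 23, 2020.
April 23, 2020 is a listed holiday. The next qualifying day is April 24, 2020.

April 24, 2020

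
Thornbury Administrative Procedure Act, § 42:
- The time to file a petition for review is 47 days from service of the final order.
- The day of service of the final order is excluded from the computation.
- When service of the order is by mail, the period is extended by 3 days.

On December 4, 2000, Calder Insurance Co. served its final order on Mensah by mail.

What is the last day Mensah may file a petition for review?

47 days after December 4, 2000 is January 20, 2001.
Service was by mail, adding 3 days: January 20, 2001 + 3 days = January 23, 2001.

January 23, 2001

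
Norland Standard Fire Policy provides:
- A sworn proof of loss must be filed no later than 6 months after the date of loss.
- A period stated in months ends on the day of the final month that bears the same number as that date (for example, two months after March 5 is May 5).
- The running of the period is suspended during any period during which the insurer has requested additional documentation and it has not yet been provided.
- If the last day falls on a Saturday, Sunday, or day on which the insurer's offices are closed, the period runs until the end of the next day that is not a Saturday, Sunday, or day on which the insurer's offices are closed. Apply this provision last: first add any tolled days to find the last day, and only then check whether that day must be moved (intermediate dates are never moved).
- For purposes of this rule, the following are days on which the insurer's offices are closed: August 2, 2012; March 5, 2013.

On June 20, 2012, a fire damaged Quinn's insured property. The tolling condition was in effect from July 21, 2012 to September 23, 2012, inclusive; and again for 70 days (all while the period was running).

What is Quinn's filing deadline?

6 months after June 20, 2012 is December 20, 2012.
From July 21, 2012 through September 23, 2012 inclusive is 65 days; tolling adds 65 days: December 20, 2012 + 65 days = February 23, 2013.
Tolling adds 70 days: February 23, 2013 + 70 days = May 4, 2013.
May 4, 2013 is Saturday; May 5, 2013 is Sunday. The next qualifying day is May 6, 2013.

May 6, 2013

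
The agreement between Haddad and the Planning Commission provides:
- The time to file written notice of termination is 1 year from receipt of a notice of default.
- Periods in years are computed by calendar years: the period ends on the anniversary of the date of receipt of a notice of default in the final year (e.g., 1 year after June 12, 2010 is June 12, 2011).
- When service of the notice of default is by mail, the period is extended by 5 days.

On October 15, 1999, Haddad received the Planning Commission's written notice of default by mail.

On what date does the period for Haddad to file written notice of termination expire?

1 year after October 15, 1999 is October 15, 2000.
Service was by mail, adding 5 days: October 15, 2000 + 5 days = October 20, 2000.

October 20, 2000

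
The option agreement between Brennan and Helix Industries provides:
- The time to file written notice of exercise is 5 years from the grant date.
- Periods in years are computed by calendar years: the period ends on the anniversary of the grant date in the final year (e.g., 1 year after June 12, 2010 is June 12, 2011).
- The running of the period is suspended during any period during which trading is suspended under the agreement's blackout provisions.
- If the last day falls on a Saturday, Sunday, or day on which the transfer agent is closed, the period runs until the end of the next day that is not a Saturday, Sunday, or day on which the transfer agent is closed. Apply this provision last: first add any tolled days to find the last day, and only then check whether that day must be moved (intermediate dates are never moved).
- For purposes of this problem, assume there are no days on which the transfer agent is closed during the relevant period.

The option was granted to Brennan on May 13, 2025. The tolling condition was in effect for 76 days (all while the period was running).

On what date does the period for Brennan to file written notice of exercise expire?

5 years after May 13, 2025 is May 13, 2030.
Tolling adds 76 days: May 13, 2030 + 76 days = July 28, 2030.
July 28, 2030 is Sunday. The next qualifying day is July 29, 2030.

July 29, 2030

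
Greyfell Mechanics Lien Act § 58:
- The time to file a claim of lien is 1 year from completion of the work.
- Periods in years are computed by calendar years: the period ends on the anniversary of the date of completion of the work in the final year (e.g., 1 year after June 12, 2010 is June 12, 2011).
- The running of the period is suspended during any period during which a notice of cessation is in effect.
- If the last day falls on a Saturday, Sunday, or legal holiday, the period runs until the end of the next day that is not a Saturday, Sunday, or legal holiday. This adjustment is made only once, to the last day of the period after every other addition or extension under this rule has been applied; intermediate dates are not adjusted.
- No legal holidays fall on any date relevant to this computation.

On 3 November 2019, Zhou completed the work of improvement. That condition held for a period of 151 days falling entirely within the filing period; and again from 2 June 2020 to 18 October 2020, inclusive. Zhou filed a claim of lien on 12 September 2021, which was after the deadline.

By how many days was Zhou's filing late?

1 year after 3 November 2019 is November 3, 2020.
Tolling adds 151 days: November 3, 2020 + 151 days = April 3, 2021.
From June 2, 2020 through October 18, 2020 inclusive is 139 days; tolling adds 139 days: April 3, 2021 + 139 days = August 20, 2021.
August 20, 2021 is a Friday and not a legal holiday, so no extension applies.
The deadline is August 20, 2021; from August 20, 2021 to September 12, 2021 is 23 days.

23 days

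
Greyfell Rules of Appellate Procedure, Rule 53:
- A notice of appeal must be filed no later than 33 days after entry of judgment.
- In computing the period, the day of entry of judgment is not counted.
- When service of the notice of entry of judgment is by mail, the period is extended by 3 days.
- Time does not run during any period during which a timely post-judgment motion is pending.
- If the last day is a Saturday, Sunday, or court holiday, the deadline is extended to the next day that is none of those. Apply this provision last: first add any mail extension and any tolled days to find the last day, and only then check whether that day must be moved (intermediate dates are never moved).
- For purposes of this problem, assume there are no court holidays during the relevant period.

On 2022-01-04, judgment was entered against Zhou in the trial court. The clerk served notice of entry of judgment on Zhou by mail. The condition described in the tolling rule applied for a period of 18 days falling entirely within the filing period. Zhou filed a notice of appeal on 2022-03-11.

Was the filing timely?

33 days after 2022-01-04 is February 6, 2022.
Service was by mail, adding 3 days: February 6, 2022 + 3 days = February 9, 2022.
Tolling adds 18 days: February 9, 2022 + 18 days = February 27, 2022.
February 27, 2022 is Sunday. The next qualifying day is February 28, 2022.
The deadline is February 28, 2022; the filing on March 11, 2022 is after that date.

No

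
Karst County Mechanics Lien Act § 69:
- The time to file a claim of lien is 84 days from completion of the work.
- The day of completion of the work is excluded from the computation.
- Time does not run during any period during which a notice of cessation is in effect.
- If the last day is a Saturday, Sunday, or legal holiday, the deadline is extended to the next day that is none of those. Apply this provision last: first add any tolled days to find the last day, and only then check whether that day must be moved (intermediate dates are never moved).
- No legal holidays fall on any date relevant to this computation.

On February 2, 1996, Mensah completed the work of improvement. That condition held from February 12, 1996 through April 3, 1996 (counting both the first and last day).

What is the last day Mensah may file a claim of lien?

June 17, 1996

84 days after February 2, 1996 is April 26, 1996.
From February 12, 1996 through April 3, 1996 inclusive is 52 days; tolling adds 52 days: April 26, 1996 + 52 days = June 17, 1996.
June 17, 1996 is a Monday and not a legal holiday, so no extension applies.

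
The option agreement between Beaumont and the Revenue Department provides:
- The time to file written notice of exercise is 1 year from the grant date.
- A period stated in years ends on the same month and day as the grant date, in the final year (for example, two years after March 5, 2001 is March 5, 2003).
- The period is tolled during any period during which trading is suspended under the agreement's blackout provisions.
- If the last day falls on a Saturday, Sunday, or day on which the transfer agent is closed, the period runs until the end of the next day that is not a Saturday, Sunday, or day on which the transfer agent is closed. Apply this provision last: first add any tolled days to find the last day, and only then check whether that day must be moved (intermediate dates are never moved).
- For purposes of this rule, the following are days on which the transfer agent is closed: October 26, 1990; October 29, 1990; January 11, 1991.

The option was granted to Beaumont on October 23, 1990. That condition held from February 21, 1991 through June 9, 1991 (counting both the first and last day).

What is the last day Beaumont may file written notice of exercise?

1 year after October 23, 1990 is October 23, 1991.
From February 21, 1991 through June 9, 1991 inclusive is 109 days; tolling adds 109 days: October 23, 1991 + 109 days = February 9, 1992.
February 9, 1992 is Sunday. The next qualifying day is February 10, 1992.

February 10, 1992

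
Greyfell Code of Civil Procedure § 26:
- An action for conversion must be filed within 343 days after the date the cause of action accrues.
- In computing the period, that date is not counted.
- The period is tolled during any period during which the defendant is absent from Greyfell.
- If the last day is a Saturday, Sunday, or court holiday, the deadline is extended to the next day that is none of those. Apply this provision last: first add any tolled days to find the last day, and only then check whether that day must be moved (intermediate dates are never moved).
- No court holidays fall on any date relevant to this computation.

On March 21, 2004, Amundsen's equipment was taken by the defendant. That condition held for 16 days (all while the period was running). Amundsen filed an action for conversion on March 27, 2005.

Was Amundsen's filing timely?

No

343 days after March 21, 2004 is February 27, 2005.
Tolling adds 16 days: February 27, 2005 + 16 days = March 15, 2005.
March 15, 2005 is a Tuesday and not a court holiday, so no extension applies.
The deadline is March 15, 2005; the filing on March 27, 2005 is after that date.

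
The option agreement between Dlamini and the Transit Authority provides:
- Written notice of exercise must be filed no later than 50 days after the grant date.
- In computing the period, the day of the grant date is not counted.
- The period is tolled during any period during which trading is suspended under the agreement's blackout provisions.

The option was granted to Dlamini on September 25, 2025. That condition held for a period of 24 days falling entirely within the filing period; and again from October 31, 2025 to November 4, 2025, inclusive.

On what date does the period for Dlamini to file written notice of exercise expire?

50 days after September 25, 2025 is November 14, 2025.
Tolling adds 24 days: November 14, 2025 + 24 days = December 8, 2025.
From October 31, 2025 through November 4, 2025 inclusive is 5 days; tolling adds 5 days: December 8, 2025 + 5 days = December 13, 2025.

December 13, 2025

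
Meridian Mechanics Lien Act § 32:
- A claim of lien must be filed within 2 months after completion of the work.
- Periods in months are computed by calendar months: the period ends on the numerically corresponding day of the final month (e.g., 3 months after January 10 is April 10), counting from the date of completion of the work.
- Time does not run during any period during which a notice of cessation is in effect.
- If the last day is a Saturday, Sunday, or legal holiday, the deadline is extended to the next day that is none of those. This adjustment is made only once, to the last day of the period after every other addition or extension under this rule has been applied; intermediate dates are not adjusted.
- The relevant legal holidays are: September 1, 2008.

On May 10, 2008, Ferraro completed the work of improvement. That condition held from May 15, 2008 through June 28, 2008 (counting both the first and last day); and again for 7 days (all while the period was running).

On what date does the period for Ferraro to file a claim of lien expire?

September 2, 2008

2 months after May 10, 2008 is July 10, 2008.
From May 15, 2008 through June 28, 2008 inclusive is 45 days; tolling adds 45 days: July 10, 2008 + 45 days = August 24, 2008.
Tolling adds 7 days: August 24, 2008 + 7 days = August 31, 2008.
August 31, 2008 is Sunday; September 1, 2008 is a listed holiday. The next qualifying day is September 2, 2008.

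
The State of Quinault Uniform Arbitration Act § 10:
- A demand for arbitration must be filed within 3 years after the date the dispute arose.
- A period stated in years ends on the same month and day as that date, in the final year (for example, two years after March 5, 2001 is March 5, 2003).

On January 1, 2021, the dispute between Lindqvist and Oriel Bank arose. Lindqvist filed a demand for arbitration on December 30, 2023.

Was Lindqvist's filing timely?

3 years after January 1, 2021 is January 1, 2024.
The deadline is January 1, 2024; the filing on December 30, 2023 is on or before that date.

Yes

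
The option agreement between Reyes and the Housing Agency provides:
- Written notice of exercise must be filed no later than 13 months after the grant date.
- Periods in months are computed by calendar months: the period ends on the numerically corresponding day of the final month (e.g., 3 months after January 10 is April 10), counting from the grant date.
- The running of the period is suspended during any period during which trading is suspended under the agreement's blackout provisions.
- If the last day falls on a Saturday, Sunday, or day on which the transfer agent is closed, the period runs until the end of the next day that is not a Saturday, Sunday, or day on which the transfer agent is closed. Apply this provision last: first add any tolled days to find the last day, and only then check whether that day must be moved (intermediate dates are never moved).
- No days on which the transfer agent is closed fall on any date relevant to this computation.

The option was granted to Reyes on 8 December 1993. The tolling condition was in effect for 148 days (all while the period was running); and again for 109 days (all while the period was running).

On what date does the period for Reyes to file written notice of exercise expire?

13 months after 8 December 1993 is January 8, 1995.
Tolling adds 148 days: January 8, 1995 + 148 days = June 5, 1995.
Tolling adds 109 days: June 5, 1995 + 109 days = September 22, 1995.
September 22, 1995 is a Friday and not a day on which the transfer agent is closed, so no extension applies.

September 22, 1995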